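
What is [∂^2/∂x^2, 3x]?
6\frac{d}{dx}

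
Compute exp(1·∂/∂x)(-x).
- x - 1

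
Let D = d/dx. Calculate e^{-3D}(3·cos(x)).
3 \cos{\left(x - 3 \right)}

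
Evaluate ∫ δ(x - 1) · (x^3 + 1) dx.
2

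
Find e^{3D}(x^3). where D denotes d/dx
x^{3} + 9 x^{2} + 27 x + 27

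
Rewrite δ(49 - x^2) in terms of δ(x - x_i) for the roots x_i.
\frac{\delta(x - 7) + \delta(x + 7)}{14}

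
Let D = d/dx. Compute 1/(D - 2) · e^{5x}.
\frac{e^{5 x}}{3}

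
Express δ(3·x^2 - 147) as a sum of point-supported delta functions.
\frac{\delta(x - 7) + \delta(x + 7)}{42}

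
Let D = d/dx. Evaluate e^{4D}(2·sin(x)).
2 \sin{\left(x + 4 \right)}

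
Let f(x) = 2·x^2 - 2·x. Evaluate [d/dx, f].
4 x - 2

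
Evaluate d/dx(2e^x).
2 e^{x}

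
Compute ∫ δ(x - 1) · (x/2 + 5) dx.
\frac{11}{2}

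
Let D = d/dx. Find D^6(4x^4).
0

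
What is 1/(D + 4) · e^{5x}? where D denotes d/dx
\frac{e^{5 x}}{9}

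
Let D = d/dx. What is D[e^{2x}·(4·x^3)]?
x^{2} \left(8 x + 12\right) e^{2 x}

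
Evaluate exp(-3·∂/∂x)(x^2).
x^{2} - 6 x + 9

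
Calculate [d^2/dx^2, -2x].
-4\frac{d}{dx}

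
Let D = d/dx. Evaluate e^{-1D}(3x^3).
3 x^{3} - 9 x^{2} + 9 x - 3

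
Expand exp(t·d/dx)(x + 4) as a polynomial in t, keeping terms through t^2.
t + x + 4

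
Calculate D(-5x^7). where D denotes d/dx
- 35 x^{6}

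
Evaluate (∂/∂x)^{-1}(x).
\frac{x^{2}}{2}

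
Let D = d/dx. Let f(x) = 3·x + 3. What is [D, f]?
3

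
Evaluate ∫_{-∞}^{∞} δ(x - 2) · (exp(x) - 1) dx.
-1 + e^{2}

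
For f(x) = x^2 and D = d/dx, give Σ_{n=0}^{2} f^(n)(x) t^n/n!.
t^{2} + 2 t x + x^{2}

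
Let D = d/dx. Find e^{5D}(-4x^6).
- 4 x^{6} - 120 x^{5} - 1500 x^{4} - 10000 x^{3} - 37500 x^{2} - 75000 x - 62500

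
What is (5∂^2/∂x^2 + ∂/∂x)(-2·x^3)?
6 x \left(- x - 10\right)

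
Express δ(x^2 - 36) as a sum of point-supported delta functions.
\frac{\delta(x - 6) + \delta(x + 6)}{12}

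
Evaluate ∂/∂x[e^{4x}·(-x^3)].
x^{2} \left(- 4 x - 3\right) e^{4 x}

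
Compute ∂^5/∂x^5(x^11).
55440 x^{6}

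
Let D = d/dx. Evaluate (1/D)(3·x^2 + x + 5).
x^{3} + \frac{x^{2}}{2} + 5 x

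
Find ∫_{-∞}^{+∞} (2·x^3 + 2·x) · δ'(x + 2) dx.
-26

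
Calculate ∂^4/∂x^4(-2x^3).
0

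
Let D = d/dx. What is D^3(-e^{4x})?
- 64 e^{4 x}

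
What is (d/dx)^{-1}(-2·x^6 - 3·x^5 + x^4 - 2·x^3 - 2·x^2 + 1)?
- \frac{2 x^{7}}{7} - \frac{x^{6}}{2} + \frac{x^{5}}{5} - \frac{x^{4}}{2} - \frac{2 x^{3}}{3} + x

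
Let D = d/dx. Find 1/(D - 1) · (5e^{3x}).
\frac{5 e^{3 x}}{2}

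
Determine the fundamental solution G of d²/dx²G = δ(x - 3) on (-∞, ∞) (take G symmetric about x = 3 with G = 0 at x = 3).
\frac{|x - 3|}{2}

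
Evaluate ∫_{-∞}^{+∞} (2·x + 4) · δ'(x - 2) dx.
-2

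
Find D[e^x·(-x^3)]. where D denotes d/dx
x^{2} \left(- x - 3\right) e^{x}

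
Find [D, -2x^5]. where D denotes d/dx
- 10 x^{4}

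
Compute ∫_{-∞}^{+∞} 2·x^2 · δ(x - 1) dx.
2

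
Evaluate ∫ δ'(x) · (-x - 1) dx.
1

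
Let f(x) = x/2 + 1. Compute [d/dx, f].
\frac{1}{2}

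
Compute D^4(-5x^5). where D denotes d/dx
- 600 x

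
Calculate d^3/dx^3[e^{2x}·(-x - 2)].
\left(- 8 x - 28\right) e^{2 x}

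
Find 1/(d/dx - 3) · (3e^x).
- \frac{3 e^{x}}{2}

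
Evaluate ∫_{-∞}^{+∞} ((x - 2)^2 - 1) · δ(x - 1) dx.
0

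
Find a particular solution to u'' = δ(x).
\frac{|x|}{2}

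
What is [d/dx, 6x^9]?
54 x^{8}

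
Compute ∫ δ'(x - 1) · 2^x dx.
- \log{\left(4 \right)}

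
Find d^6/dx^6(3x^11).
997920 x^{5}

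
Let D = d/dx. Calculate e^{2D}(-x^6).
- x^{6} - 12 x^{5} - 60 x^{4} - 160 x^{3} - 240 x^{2} - 192 x - 64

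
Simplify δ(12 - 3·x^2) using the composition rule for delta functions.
\frac{\delta(x - 2) + \delta(x + 2)}{12}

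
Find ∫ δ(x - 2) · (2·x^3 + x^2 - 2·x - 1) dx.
15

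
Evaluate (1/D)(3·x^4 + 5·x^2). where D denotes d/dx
\frac{3 x^{5}}{5} + \frac{5 x^{3}}{3}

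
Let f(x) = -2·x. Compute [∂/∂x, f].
-2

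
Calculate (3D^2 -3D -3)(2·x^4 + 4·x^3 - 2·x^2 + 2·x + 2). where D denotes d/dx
- 6 x^{4} - 36 x^{3} + 42 x^{2} + 78 x - 24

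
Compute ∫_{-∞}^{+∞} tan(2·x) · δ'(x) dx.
-2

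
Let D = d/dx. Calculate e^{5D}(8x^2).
8 x^{2} + 80 x + 200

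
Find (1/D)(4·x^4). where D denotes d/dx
\frac{4 x^{5}}{5}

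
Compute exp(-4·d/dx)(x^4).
x^{4} - 16 x^{3} + 96 x^{2} - 256 x + 256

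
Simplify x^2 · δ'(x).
0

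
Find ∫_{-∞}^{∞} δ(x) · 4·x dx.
0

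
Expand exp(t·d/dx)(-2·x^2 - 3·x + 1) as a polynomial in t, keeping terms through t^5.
- 2 t^{2} - t \left(4 x + 3\right) - 2 x^{2} - 3 x + 1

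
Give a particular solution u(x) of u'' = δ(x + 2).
\frac{|x + 2|}{2}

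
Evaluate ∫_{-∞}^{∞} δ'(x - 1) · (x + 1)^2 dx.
-4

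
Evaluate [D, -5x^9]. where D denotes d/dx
- 45 x^{8}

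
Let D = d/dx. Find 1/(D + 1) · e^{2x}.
\frac{e^{2 x}}{3}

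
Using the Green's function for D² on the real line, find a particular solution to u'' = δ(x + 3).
\frac{|x + 3|}{2}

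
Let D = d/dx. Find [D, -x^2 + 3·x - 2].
3 - 2 x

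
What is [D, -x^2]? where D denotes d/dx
- 2 x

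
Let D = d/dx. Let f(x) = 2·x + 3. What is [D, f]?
2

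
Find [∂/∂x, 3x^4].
12 x^{3}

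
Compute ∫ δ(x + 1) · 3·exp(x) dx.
\frac{3}{e}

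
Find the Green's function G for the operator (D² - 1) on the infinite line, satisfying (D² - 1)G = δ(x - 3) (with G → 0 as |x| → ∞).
-\frac{e^{-|x - 3|}}{2}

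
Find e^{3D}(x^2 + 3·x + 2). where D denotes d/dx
x^{2} + 9 x + 20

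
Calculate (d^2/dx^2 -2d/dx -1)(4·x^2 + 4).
- 4 x^{2} - 16 x + 4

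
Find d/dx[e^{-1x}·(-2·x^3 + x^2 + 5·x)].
\left(2 x^{3} - 7 x^{2} - 3 x + 5\right) e^{- x}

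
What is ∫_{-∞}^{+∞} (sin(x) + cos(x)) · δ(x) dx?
1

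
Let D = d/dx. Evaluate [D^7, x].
7D^{6}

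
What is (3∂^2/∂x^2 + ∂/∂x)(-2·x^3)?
6 x \left(- x - 6\right)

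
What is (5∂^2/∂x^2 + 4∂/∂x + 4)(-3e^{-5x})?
- 327 e^{- 5 x}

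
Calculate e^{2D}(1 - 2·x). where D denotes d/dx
- 2 x - 3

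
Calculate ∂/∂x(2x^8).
16 x^{7}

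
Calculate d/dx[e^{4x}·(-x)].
\left(- 4 x - 1\right) e^{4 x}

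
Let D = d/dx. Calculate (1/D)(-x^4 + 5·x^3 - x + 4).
- \frac{x^{5}}{5} + \frac{5 x^{4}}{4} - \frac{x^{2}}{2} + 4 x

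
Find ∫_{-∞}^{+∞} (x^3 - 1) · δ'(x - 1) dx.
-3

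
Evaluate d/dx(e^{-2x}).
- 2 e^{- 2 x}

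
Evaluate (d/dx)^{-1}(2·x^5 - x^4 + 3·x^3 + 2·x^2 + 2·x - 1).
\frac{x^{6}}{3} - \frac{x^{5}}{5} + \frac{3 x^{4}}{4} + \frac{2 x^{3}}{3} + x^{2} - x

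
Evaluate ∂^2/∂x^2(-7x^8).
- 392 x^{6}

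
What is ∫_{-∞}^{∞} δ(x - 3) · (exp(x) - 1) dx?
-1 + e^{3}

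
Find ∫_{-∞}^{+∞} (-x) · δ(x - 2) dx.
-2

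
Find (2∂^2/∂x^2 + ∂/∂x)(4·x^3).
12 x \left(x + 4\right)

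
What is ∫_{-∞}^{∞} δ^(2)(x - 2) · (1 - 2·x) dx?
0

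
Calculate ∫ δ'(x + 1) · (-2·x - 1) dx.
2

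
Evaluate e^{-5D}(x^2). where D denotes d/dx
x^{2} - 10 x + 25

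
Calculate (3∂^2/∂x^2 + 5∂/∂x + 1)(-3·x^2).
- 3 x^{2} - 30 x - 18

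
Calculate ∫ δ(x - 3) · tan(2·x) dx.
\tan{\left(6 \right)}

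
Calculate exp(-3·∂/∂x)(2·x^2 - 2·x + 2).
2 x^{2} - 14 x + 26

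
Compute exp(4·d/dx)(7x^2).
7 x^{2} + 56 x + 112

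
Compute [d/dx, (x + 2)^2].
2 x + 4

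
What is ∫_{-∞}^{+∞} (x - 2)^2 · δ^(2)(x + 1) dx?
2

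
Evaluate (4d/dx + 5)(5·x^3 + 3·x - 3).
25 x^{3} + 60 x^{2} + 15 x - 3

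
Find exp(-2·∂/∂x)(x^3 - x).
x^{3} - 6 x^{2} + 11 x - 6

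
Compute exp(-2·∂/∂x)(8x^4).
8 x^{4} - 64 x^{3} + 192 x^{2} - 256 x + 128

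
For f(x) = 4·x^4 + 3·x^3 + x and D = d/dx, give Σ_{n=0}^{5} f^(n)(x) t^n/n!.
4 t^{4} + t^{3} \left(16 x + 3\right) + 3 t^{2} x \left(8 x + 3\right) + t \left(16 x^{3} + 9 x^{2} + 1\right) + 4 x^{4} + 3 x^{3} + x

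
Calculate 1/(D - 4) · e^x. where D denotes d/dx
- \frac{e^{x}}{3}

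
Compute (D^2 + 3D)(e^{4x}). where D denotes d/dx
28 e^{4 x}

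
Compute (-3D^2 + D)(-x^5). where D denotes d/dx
5 x^{3} \left(12 - x\right)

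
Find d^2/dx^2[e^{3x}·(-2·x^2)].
\left(- 18 x^{2} - 24 x - 4\right) e^{3 x}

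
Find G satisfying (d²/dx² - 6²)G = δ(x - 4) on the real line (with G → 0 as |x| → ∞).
-\frac{e^{-6|x - 4|}}{12}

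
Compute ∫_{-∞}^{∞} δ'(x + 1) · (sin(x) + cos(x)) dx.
- \sin{\left(1 \right)} - \cos{\left(1 \right)}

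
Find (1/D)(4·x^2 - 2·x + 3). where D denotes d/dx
\frac{4 x^{3}}{3} - x^{2} + 3 x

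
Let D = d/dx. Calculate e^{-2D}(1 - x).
3 - x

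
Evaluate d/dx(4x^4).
16 x^{3}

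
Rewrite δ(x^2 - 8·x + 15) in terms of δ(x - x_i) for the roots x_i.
\frac{\delta(x - 3) + \delta(x - 5)}{2}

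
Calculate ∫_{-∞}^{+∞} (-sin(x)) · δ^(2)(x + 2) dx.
- \sin{\left(2 \right)}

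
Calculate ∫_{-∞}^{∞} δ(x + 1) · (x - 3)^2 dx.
16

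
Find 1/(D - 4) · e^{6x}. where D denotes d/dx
\frac{e^{6 x}}{2}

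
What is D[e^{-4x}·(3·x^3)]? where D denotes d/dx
x^{2} \left(9 - 12 x\right) e^{- 4 x}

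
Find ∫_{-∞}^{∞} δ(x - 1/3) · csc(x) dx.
\csc{\left(\frac{1}{3} \right)}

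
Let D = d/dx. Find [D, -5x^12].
- 60 x^{11}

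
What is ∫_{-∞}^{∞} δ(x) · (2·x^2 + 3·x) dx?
0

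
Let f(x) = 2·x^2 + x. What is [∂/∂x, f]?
4 x + 1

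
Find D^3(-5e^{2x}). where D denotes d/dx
- 40 e^{2 x}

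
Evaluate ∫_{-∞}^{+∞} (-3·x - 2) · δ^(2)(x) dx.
0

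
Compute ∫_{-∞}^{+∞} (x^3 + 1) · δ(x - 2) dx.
9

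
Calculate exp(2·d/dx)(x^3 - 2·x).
x^{3} + 6 x^{2} + 10 x + 4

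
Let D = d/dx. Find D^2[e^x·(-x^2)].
\left(- x^{2} - 4 x - 2\right) e^{x}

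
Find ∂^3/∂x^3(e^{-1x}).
- e^{- x}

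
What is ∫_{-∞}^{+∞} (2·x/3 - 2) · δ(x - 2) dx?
- \frac{2}{3}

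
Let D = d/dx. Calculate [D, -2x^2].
- 4 x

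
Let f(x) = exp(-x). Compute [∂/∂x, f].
- e^{- x}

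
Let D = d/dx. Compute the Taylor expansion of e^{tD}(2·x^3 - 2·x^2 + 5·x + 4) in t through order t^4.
2 t^{3} + t^{2} \left(6 x - 2\right) + t \left(6 x^{2} - 4 x + 5\right) + 2 x^{3} - 2 x^{2} + 5 x + 4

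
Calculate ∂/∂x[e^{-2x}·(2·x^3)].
x^{2} \left(6 - 4 x\right) e^{- 2 x}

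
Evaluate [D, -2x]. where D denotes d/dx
-2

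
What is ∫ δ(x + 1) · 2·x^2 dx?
2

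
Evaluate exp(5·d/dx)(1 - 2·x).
- 2 x - 9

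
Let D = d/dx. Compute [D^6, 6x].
36D^{5}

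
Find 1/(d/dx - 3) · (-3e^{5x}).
- \frac{3 e^{5 x}}{2}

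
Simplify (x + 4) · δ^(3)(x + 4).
-3\delta^{(2)}(x + 4)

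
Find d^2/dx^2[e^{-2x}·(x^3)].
2 x \left(2 x^{2} - 6 x + 3\right) e^{- 2 x}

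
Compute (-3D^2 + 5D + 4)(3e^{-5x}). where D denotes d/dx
- 288 e^{- 5 x}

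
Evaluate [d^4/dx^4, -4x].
-16\frac{d^{3}}{dx^{3}}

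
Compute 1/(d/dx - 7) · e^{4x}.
- \frac{e^{4 x}}{3}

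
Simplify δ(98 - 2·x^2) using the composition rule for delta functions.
\frac{\delta(x - 7) + \delta(x + 7)}{28}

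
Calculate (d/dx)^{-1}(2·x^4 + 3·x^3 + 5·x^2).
\frac{2 x^{5}}{5} + \frac{3 x^{4}}{4} + \frac{5 x^{3}}{3}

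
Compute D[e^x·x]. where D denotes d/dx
\left(x + 1\right) e^{x}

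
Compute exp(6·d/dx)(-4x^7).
- 4 x^{7} - 168 x^{6} - 3024 x^{5} - 30240 x^{4} - 181440 x^{3} - 653184 x^{2} - 1306368 x - 1119744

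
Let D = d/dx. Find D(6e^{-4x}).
- 24 e^{- 4 x}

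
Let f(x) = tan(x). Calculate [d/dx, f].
\frac{1}{\cos^{2}{\left(x \right)}}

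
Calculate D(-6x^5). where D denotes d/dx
- 30 x^{4}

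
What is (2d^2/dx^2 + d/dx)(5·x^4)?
20 x^{2} \left(x + 6\right)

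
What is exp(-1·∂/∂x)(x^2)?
x^{2} - 2 x + 1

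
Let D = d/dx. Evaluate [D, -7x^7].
- 49 x^{6}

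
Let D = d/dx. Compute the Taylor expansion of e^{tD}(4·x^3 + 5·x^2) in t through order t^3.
4 t^{3} + t^{2} \left(12 x + 5\right) + 2 t x \left(6 x + 5\right) + 4 x^{3} + 5 x^{2}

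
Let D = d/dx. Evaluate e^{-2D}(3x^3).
3 x^{3} - 18 x^{2} + 36 x - 24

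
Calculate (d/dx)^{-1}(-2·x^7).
- \frac{x^{8}}{4}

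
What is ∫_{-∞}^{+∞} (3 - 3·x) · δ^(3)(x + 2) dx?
0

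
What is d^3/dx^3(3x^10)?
2160 x^{7}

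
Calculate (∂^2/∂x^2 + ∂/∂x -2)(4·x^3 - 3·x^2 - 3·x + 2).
- 8 x^{3} + 18 x^{2} + 24 x - 13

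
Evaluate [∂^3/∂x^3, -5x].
-15\frac{d^{2}}{dx^{2}}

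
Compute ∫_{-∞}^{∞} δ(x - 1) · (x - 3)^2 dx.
4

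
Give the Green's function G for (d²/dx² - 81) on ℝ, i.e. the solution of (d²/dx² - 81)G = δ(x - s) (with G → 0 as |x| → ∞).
-\frac{e^{-9|x-s|}}{18}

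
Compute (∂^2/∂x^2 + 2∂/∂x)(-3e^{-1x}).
3 e^{- x}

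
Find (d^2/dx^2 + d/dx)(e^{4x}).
20 e^{4 x}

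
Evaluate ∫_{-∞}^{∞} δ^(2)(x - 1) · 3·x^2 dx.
6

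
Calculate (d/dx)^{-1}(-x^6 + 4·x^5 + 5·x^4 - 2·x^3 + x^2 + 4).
- \frac{x^{7}}{7} + \frac{2 x^{6}}{3} + x^{5} - \frac{x^{4}}{2} + \frac{x^{3}}{3} + 4 x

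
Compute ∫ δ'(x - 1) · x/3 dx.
- \frac{1}{3}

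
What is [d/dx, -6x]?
-6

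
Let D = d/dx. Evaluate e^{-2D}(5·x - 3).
5 x - 13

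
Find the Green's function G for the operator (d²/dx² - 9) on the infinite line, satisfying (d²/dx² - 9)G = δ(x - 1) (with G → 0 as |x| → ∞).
-\frac{e^{-3|x - 1|}}{6}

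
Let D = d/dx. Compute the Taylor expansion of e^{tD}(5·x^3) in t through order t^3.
5 t^{3} + 15 t^{2} x + 15 t x^{2} + 5 x^{3}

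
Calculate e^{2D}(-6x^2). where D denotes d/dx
- 6 x^{2} - 24 x - 24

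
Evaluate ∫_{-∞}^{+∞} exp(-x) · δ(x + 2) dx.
e^{2}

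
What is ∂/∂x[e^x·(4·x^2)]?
4 x \left(x + 2\right) e^{x}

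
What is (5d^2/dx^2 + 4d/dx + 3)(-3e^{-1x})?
- 12 e^{- x}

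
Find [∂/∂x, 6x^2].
12 x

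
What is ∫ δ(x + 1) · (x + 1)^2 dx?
0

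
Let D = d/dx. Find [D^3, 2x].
6D^{2}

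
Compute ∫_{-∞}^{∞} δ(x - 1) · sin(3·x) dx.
\sin{\left(3 \right)}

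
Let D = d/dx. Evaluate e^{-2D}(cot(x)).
\cot{\left(x - 2 \right)}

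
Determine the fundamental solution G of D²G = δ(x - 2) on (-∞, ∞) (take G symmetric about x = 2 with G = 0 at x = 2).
\frac{|x - 2|}{2}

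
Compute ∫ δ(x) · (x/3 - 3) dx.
-3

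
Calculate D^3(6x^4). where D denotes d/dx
144 x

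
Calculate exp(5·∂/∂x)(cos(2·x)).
\cos{\left(2 x + 10 \right)}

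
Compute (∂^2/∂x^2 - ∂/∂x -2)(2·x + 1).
- 4 x - 4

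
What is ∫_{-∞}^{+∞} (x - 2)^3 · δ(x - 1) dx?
-1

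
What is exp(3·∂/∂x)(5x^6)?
5 x^{6} + 90 x^{5} + 675 x^{4} + 2700 x^{3} + 6075 x^{2} + 7290 x + 3645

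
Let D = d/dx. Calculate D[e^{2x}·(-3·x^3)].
x^{2} \left(- 6 x - 9\right) e^{2 x}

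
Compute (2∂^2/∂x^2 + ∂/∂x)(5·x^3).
15 x \left(x + 4\right)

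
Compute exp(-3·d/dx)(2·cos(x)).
2 \cos{\left(x - 3 \right)}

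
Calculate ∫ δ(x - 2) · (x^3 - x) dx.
6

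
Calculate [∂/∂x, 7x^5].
35 x^{4}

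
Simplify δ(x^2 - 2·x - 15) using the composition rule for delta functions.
\frac{\delta(x - 5) + \delta(x + 3)}{8}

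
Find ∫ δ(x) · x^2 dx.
0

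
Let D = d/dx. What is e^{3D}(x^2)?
x^{2} + 6 x + 9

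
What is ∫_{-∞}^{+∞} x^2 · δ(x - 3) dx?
9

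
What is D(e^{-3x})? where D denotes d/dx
- 3 e^{- 3 x}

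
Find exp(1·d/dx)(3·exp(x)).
3 e^{x + 1}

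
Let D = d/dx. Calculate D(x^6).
6 x^{5}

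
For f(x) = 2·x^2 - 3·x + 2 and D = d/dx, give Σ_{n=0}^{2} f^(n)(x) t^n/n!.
2 t^{2} + t \left(4 x - 3\right) + 2 x^{2} - 3 x + 2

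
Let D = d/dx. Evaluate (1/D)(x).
\frac{x^{2}}{2}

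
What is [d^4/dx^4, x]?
4\frac{d^{3}}{dx^{3}}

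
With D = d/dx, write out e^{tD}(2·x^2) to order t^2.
2 t^{2} + 4 t x + 2 x^{2}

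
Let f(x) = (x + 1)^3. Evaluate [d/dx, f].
3 \left(x + 1\right)^{2}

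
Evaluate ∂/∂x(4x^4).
16 x^{3}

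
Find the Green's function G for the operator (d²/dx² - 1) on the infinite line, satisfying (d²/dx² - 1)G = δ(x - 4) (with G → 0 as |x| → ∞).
-\frac{e^{-|x - 4|}}{2}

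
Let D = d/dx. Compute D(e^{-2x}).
- 2 e^{- 2 x}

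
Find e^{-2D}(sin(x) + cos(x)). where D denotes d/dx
\sqrt{2} \cos{\left(- x + \frac{\pi}{4} + 2 \right)}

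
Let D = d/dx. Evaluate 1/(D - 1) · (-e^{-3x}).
\frac{e^{- 3 x}}{4}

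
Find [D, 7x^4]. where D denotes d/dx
28 x^{3}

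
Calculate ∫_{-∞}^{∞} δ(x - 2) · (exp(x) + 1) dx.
1 + e^{2}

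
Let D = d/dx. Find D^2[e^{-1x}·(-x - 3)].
\left(- x - 1\right) e^{- x}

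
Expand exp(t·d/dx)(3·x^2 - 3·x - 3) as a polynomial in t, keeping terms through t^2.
3 t^{2} + 3 t \left(2 x - 1\right) + 3 x^{2} - 3 x - 3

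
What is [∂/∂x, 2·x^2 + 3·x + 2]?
4 x + 3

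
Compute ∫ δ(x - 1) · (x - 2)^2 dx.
1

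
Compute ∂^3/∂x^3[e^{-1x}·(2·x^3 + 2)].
2 \left(- x^{3} + 9 x^{2} - 18 x + 5\right) e^{- x}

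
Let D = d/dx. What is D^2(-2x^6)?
- 60 x^{4}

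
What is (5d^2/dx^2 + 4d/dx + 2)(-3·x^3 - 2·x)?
- 6 x^{3} - 36 x^{2} - 94 x - 8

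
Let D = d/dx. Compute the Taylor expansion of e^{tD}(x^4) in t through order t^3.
x \left(4 t^{3} + 6 t^{2} x + 4 t x^{2} + x^{3}\right)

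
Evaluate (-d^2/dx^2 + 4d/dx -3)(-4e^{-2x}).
60 e^{- 2 x}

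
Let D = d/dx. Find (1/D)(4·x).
2 x^{2}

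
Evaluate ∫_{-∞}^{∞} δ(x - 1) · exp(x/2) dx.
e^{\frac{1}{2}}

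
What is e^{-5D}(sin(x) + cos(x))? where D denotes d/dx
\sqrt{2} \cos{\left(- x + \frac{\pi}{4} + 5 \right)}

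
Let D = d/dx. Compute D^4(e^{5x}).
625 e^{5 x}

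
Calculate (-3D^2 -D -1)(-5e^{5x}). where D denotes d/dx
405 e^{5 x}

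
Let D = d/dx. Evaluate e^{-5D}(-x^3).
- x^{3} + 15 x^{2} - 75 x + 125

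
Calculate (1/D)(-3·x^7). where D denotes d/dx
- \frac{3 x^{8}}{8}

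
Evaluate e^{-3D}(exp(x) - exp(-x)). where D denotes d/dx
- e^{3 - x} + e^{x - 3}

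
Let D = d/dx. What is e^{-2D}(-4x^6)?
- 4 x^{6} + 48 x^{5} - 240 x^{4} + 640 x^{3} - 960 x^{2} + 768 x - 256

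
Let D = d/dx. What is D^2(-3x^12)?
- 396 x^{10}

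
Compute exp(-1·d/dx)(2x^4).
2 x^{4} - 8 x^{3} + 12 x^{2} - 8 x + 2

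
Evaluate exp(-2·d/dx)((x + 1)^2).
x^{2} - 2 x + 1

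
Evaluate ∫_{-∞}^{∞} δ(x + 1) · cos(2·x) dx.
\cos{\left(2 \right)}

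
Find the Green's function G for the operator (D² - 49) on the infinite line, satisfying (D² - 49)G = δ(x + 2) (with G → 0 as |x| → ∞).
-\frac{e^{-7|x + 2|}}{14}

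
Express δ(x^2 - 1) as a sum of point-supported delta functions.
\frac{\delta(x + 1) + \delta(x - 1)}{2}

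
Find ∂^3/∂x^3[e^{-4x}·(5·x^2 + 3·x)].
8 \left(- 40 x^{2} + 36 x + 3\right) e^{- 4 x}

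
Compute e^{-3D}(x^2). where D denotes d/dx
x^{2} - 6 x + 9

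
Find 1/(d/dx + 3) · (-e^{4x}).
- \frac{e^{4 x}}{7}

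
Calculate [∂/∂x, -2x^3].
- 6 x^{2}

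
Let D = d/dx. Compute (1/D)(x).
\frac{x^{2}}{2}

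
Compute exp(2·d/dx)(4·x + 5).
4 x + 13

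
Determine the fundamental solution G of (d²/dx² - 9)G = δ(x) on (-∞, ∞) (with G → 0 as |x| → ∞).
-\frac{e^{-3|x|}}{6}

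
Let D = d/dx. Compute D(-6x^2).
- 12 x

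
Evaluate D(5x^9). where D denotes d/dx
45 x^{8}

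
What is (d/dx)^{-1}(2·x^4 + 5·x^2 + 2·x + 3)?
\frac{2 x^{5}}{5} + \frac{5 x^{3}}{3} + x^{2} + 3 x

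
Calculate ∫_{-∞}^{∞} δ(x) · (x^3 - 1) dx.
-1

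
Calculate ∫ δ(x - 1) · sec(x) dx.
\sec{\left(1 \right)}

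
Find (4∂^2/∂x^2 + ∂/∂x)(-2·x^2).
- 4 x - 16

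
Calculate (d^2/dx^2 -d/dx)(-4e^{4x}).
- 48 e^{4 x}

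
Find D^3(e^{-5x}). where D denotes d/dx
- 125 e^{- 5 x}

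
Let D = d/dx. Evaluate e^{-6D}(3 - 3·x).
21 - 3 x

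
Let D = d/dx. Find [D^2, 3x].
6D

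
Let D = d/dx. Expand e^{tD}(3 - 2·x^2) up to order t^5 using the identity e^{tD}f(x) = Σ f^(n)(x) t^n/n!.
- 2 t^{2} - 4 t x - 2 x^{2} + 3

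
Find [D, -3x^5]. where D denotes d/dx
- 15 x^{4}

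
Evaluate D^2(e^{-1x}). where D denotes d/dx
e^{- x}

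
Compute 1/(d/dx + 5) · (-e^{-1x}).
- \frac{e^{- x}}{4}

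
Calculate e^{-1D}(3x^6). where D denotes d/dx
3 x^{6} - 18 x^{5} + 45 x^{4} - 60 x^{3} + 45 x^{2} - 18 x + 3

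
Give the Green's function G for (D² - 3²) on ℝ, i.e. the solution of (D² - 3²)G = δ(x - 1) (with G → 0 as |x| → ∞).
-\frac{e^{-3|x - 1|}}{6}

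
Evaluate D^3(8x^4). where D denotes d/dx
192 x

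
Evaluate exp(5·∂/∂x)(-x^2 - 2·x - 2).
- x^{2} - 12 x - 37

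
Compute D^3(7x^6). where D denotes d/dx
840 x^{3}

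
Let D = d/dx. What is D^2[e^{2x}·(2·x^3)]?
4 x \left(2 x^{2} + 6 x + 3\right) e^{2 x}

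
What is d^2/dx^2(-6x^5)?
- 120 x^{3}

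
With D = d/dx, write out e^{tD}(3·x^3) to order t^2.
3 x \left(3 t^{2} + 3 t x + x^{2}\right)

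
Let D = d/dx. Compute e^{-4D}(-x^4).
- x^{4} + 16 x^{3} - 96 x^{2} + 256 x - 256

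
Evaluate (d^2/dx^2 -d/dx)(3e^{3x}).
18 e^{3 x}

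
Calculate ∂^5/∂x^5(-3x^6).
- 2160 x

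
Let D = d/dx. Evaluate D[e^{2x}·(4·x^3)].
x^{2} \left(8 x + 12\right) e^{2 x}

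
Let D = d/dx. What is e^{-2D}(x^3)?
x^{3} - 6 x^{2} + 12 x - 8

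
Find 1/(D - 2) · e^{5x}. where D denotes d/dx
\frac{e^{5 x}}{3}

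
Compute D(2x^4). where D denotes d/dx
8 x^{3}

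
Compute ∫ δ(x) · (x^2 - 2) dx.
-2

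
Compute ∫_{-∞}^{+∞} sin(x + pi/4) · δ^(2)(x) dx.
- \frac{\sqrt{2}}{2}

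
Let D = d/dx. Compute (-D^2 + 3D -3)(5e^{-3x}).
- 105 e^{- 3 x}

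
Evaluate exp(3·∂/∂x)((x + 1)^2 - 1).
x^{2} + 8 x + 15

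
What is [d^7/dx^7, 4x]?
28\frac{d^{6}}{dx^{6}}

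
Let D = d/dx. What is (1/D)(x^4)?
\frac{x^{5}}{5}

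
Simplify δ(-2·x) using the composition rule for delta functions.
\frac{\delta(x)}{2}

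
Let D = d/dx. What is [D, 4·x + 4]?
4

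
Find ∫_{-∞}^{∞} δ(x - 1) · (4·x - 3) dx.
1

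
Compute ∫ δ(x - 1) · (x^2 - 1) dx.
0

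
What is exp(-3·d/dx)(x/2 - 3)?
\frac{x}{2} - \frac{9}{2}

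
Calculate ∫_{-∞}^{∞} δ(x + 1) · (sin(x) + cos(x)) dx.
- \sin{\left(1 \right)} + \cos{\left(1 \right)}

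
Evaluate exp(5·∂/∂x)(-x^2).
- x^{2} - 10 x - 25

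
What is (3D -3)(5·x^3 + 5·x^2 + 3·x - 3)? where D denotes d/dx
- 15 x^{3} + 30 x^{2} + 21 x + 18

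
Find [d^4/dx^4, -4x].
-16\frac{d^{3}}{dx^{3}}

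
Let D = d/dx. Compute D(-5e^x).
- 5 e^{x}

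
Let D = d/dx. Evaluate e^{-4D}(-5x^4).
- 5 x^{4} + 80 x^{3} - 480 x^{2} + 1280 x - 1280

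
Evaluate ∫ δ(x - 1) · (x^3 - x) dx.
0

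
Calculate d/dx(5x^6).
30 x^{5}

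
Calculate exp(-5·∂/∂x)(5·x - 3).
5 x - 28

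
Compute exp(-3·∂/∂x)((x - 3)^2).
x^{2} - 12 x + 36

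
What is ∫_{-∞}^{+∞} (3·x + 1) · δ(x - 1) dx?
4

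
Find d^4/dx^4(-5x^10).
- 25200 x^{6}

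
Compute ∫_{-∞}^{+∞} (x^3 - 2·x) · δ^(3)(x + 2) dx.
-6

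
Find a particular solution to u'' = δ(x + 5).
\frac{|x + 5|}{2}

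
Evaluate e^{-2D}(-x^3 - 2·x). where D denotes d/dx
- x^{3} + 6 x^{2} - 14 x + 12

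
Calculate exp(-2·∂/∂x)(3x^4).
3 x^{4} - 24 x^{3} + 72 x^{2} - 96 x + 48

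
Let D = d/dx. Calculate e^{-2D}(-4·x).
8 - 4 x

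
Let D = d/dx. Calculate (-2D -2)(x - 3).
4 - 2 x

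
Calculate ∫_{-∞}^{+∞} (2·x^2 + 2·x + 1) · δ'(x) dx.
-2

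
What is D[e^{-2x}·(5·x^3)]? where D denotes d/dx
x^{2} \left(15 - 10 x\right) e^{- 2 x}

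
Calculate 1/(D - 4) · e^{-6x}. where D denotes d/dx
- \frac{e^{- 6 x}}{10}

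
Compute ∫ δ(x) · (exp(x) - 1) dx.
0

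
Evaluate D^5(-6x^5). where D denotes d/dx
-720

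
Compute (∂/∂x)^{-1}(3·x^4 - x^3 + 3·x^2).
\frac{3 x^{5}}{5} - \frac{x^{4}}{4} + x^{3}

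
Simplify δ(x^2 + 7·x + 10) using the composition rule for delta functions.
\frac{\delta(x + 2) + \delta(x + 5)}{3}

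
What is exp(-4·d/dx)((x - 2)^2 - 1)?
x^{2} - 12 x + 35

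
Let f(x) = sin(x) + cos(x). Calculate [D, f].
- \sin{\left(x \right)} + \cos{\left(x \right)}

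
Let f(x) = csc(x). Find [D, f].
- \cot{\left(x \right)} \csc{\left(x \right)}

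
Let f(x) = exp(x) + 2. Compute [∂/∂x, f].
e^{x}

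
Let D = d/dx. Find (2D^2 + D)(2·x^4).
8 x^{2} \left(x + 6\right)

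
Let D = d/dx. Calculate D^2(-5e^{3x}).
- 45 e^{3 x}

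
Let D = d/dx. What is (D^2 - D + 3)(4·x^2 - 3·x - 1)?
12 x^{2} - 17 x + 8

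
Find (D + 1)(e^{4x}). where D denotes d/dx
5 e^{4 x}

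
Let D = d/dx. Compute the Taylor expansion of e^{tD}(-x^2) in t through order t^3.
- t^{2} - 2 t x - x^{2}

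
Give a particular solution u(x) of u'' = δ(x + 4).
\frac{|x + 4|}{2}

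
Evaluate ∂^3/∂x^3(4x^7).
840 x^{4}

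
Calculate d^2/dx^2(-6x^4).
- 72 x^{2}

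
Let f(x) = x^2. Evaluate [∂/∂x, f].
2 x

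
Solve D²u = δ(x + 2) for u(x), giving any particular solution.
\frac{|x + 2|}{2}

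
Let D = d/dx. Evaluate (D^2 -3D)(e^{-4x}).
28 e^{- 4 x}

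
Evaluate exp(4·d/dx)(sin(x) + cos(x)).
\sqrt{2} \sin{\left(x + \frac{\pi}{4} + 4 \right)}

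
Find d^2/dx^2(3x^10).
270 x^{8}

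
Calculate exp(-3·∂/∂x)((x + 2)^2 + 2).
x^{2} - 2 x + 3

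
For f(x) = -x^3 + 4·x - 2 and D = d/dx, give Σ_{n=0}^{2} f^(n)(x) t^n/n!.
- 3 t^{2} x - t \left(3 x^{2} - 4\right) - x^{3} + 4 x - 2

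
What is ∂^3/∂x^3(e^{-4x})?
- 64 e^{- 4 x}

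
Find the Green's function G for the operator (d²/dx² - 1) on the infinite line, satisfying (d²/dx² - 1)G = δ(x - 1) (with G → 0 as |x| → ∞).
-\frac{e^{-|x - 1|}}{2}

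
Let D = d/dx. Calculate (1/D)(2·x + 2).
x^{2} + 2 x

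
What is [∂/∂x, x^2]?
2 x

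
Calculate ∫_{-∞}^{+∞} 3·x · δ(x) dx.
0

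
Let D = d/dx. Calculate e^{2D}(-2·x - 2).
- 2 x - 6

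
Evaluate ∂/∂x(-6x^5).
- 30 x^{4}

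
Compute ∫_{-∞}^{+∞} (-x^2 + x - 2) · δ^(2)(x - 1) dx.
-2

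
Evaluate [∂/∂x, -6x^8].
- 48 x^{7}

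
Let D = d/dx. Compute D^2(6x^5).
120 x^{3}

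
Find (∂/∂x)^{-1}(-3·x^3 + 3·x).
- \frac{3 x^{4}}{4} + \frac{3 x^{2}}{2}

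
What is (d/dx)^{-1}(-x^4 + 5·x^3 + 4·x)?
- \frac{x^{5}}{5} + \frac{5 x^{4}}{4} + 2 x^{2}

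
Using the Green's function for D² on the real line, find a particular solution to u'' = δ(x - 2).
\frac{|x - 2|}{2}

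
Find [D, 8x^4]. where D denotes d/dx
32 x^{3}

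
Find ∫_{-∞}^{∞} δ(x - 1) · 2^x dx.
2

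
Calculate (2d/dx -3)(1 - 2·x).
6 x - 7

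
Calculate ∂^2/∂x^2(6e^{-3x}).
54 e^{- 3 x}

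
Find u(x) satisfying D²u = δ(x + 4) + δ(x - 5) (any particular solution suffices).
\frac{|x + 4|}{2} + \frac{|x - 5|}{2}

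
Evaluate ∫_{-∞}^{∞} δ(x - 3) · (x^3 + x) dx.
30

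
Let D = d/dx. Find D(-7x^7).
- 49 x^{6}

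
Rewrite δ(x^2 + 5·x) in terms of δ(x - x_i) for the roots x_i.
\frac{\delta(x + 5) + \delta(x)}{5}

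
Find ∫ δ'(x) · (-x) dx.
1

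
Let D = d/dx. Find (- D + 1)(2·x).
2 x - 2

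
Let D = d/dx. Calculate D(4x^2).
8 x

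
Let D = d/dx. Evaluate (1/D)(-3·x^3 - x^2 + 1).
- \frac{3 x^{4}}{4} - \frac{x^{3}}{3} + x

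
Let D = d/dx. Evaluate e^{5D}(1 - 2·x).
- 2 x - 9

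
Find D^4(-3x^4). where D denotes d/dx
-72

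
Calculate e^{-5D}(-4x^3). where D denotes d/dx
- 4 x^{3} + 60 x^{2} - 300 x + 500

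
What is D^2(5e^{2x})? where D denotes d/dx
20 e^{2 x}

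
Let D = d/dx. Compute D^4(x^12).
11880 x^{8}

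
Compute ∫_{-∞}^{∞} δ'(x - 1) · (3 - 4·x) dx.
4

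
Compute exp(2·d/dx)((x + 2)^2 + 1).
x^{2} + 8 x + 17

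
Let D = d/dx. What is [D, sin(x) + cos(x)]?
- \sin{\left(x \right)} + \cos{\left(x \right)}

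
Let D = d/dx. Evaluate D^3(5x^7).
1050 x^{4}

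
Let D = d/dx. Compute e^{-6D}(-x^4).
- x^{4} + 24 x^{3} - 216 x^{2} + 864 x - 1296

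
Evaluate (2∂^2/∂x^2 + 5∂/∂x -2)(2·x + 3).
4 - 4 x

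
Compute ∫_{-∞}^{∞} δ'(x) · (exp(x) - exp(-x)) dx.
-2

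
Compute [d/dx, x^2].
2 x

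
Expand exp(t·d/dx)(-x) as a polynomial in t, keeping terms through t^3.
- t - x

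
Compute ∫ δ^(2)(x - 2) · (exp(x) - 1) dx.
e^{2}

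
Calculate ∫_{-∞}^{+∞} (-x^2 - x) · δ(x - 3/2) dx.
- \frac{15}{4}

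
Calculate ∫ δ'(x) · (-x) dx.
1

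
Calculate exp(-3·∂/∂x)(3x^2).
3 x^{2} - 18 x + 27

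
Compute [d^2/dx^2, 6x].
12\frac{d}{dx}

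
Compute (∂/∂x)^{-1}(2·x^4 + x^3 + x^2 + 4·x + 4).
\frac{2 x^{5}}{5} + \frac{x^{4}}{4} + \frac{x^{3}}{3} + 2 x^{2} + 4 x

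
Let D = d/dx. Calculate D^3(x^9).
504 x^{6}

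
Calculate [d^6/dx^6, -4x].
-24\frac{d^{5}}{dx^{5}}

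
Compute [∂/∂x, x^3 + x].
3 x^{2} + 1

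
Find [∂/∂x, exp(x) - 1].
e^{x}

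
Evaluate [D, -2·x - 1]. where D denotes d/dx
-2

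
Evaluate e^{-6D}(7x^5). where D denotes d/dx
7 x^{5} - 210 x^{4} + 2520 x^{3} - 15120 x^{2} + 45360 x - 54432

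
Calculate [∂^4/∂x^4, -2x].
-8\frac{d^{3}}{dx^{3}}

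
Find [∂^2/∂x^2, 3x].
6\frac{d}{dx}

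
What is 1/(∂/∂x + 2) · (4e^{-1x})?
4 e^{- x}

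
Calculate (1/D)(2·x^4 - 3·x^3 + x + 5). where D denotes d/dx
\frac{2 x^{5}}{5} - \frac{3 x^{4}}{4} + \frac{x^{2}}{2} + 5 x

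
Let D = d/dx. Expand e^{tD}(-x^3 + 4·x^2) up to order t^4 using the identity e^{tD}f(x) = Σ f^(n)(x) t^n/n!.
- t^{3} - t^{2} \left(3 x - 4\right) - t x \left(3 x - 8\right) - x^{3} + 4 x^{2}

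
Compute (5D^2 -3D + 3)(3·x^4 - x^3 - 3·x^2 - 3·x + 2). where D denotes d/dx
9 x^{4} - 39 x^{3} + 180 x^{2} - 21 x - 15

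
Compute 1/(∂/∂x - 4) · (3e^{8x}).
\frac{3 e^{8 x}}{4}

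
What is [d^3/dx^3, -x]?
-3\frac{d^{2}}{dx^{2}}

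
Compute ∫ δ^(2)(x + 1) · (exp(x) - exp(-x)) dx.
- 2 \sinh{\left(1 \right)}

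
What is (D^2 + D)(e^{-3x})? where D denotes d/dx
6 e^{- 3 x}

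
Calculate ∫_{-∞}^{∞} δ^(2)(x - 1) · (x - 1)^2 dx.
2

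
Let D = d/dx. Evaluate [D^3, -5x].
-15D^{2}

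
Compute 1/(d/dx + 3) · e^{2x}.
\frac{e^{2 x}}{5}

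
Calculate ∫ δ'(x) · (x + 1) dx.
-1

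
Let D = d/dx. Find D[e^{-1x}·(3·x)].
3 \left(1 - x\right) e^{- x}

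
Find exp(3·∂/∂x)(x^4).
x^{4} + 12 x^{3} + 54 x^{2} + 108 x + 81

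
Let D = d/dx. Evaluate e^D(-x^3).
- x^{3} - 3 x^{2} - 3 x - 1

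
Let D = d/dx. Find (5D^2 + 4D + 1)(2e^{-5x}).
212 e^{- 5 x}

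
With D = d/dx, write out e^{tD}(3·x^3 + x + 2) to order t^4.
3 t^{3} + 9 t^{2} x + t \left(9 x^{2} + 1\right) + 3 x^{3} + x + 2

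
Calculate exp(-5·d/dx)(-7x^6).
- 7 x^{6} + 210 x^{5} - 2625 x^{4} + 17500 x^{3} - 65625 x^{2} + 131250 x - 109375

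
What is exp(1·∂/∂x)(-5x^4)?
- 5 x^{4} - 20 x^{3} - 30 x^{2} - 20 x - 5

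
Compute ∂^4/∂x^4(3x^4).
72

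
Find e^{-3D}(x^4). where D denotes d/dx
x^{4} - 12 x^{3} + 54 x^{2} - 108 x + 81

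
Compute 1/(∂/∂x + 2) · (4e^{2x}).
e^{2 x}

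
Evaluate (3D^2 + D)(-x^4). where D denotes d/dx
4 x^{2} \left(- x - 9\right)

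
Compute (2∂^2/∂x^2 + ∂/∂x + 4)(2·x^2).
8 x^{2} + 4 x + 8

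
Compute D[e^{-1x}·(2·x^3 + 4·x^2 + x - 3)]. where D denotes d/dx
\left(- 2 x^{3} + 2 x^{2} + 7 x + 4\right) e^{- x}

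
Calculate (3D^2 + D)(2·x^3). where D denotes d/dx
6 x \left(x + 6\right)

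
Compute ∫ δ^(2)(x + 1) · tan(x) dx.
- 2 \tan^{3}{\left(1 \right)} - 2 \tan{\left(1 \right)}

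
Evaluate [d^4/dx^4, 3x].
12\frac{d^{3}}{dx^{3}}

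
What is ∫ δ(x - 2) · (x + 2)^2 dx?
16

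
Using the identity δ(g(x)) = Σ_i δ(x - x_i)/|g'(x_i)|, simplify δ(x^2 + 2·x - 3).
\frac{\delta(x - 1) + \delta(x + 3)}{4}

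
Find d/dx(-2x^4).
- 8 x^{3}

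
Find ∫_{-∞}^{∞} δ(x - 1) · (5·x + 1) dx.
6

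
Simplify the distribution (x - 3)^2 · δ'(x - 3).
0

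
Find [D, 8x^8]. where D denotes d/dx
64 x^{7}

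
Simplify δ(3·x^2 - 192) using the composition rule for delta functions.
\frac{\delta(x - 8) + \delta(x + 8)}{48}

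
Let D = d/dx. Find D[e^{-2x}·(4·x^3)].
x^{2} \left(12 - 8 x\right) e^{- 2 x}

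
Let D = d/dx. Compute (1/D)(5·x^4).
x^{5}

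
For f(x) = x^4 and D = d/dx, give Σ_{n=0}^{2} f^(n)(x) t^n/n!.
x^{2} \left(6 t^{2} + 4 t x + x^{2}\right)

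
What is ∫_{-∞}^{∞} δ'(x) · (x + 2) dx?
-1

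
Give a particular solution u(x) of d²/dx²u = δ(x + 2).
\frac{|x + 2|}{2}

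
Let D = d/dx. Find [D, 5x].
5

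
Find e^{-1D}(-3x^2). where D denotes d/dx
- 3 x^{2} + 6 x - 3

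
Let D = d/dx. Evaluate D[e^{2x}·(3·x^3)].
x^{2} \left(6 x + 9\right) e^{2 x}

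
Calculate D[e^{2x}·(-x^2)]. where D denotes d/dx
2 x \left(- x - 1\right) e^{2 x}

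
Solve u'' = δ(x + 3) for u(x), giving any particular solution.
\frac{|x + 3|}{2}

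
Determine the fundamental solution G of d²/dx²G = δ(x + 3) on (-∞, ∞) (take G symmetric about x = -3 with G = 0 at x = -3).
\frac{|x + 3|}{2}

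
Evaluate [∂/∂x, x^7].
7 x^{6}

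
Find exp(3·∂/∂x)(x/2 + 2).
\frac{x}{2} + \frac{7}{2}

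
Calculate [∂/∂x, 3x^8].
24 x^{7}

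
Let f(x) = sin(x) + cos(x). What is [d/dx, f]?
- \sin{\left(x \right)} + \cos{\left(x \right)}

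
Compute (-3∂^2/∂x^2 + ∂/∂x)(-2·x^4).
8 x^{2} \left(9 - x\right)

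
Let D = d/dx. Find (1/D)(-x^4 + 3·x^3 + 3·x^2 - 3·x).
- \frac{x^{5}}{5} + \frac{3 x^{4}}{4} + x^{3} - \frac{3 x^{2}}{2}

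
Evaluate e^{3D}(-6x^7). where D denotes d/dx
- 6 x^{7} - 126 x^{6} - 1134 x^{5} - 5670 x^{4} - 17010 x^{3} - 30618 x^{2} - 30618 x - 13122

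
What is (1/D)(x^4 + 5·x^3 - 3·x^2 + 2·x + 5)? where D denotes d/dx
\frac{x^{5}}{5} + \frac{5 x^{4}}{4} - x^{3} + x^{2} + 5 x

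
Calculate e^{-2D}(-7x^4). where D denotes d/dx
- 7 x^{4} + 56 x^{3} - 168 x^{2} + 224 x - 112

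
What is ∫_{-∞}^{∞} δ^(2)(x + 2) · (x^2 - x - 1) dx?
2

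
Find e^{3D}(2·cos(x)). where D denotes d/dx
2 \cos{\left(x + 3 \right)}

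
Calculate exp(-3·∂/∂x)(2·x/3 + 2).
\frac{2 x}{3}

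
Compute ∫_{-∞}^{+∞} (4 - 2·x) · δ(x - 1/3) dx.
\frac{10}{3}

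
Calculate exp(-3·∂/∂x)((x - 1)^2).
x^{2} - 8 x + 16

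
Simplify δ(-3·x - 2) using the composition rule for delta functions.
\frac{\delta(x + 2/3)}{3}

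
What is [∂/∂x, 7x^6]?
42 x^{5}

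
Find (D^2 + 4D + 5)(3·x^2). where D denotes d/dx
15 x^{2} + 24 x + 6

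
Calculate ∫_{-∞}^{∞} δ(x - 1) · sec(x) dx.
\sec{\left(1 \right)}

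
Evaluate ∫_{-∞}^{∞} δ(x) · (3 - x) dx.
3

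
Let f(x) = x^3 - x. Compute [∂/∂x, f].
3 x^{2} - 1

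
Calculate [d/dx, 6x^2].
12 x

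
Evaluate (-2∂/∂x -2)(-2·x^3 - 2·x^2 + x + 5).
4 x^{3} + 16 x^{2} + 6 x - 12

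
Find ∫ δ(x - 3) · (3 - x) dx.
0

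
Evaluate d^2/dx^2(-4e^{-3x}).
- 36 e^{- 3 x}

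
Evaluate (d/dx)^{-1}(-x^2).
- \frac{x^{3}}{3}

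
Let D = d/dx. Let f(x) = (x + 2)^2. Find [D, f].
2 x + 4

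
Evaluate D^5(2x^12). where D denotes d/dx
190080 x^{7}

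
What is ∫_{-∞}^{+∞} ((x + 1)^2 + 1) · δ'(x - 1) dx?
-4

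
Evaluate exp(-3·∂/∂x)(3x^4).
3 x^{4} - 36 x^{3} + 162 x^{2} - 324 x + 243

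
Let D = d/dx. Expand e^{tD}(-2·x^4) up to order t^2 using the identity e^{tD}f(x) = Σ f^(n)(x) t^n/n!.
2 x^{2} \left(- 6 t^{2} - 4 t x - x^{2}\right)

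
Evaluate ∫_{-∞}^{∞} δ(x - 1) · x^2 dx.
1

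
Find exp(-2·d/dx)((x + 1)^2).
x^{2} - 2 x + 1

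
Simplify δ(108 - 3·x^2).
\frac{\delta(x - 6) + \delta(x + 6)}{36}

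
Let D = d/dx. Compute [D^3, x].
3D^{2}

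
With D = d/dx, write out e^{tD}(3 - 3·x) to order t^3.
- 3 t - 3 x + 3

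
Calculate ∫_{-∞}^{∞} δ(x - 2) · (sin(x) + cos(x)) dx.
\cos{\left(2 \right)} + \sin{\left(2 \right)}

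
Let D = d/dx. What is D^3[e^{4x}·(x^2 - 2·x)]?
\left(64 x^{2} - 32 x - 72\right) e^{4 x}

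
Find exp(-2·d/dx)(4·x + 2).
4 x - 6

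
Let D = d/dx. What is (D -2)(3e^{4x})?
6 e^{4 x}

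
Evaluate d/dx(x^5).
5 x^{4}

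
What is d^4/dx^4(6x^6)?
2160 x^{2}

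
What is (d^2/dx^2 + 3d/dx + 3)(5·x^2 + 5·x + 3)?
15 x^{2} + 45 x + 34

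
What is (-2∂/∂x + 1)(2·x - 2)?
2 x - 6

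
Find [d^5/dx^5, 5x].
25\frac{d^{4}}{dx^{4}}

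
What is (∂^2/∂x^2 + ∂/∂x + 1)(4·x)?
4 x + 4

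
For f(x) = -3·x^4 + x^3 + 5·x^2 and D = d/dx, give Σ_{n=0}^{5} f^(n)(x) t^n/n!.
- 3 t^{4} + t^{3} \left(1 - 12 x\right) + t^{2} \left(- 18 x^{2} + 3 x + 5\right) + t x \left(- 12 x^{2} + 3 x + 10\right) - 3 x^{4} + x^{3} + 5 x^{2}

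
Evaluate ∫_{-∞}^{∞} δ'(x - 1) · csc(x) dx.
\cot{\left(1 \right)} \csc{\left(1 \right)}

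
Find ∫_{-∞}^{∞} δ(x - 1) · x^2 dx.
1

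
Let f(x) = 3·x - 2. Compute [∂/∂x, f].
3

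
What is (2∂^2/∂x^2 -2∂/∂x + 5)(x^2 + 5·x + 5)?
5 x^{2} + 21 x + 19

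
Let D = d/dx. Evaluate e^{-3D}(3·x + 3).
3 x - 6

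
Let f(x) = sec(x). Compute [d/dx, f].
\tan{\left(x \right)} \sec{\left(x \right)}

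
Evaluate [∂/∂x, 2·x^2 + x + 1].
4 x + 1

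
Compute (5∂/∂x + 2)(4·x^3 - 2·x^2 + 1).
8 x^{3} + 56 x^{2} - 20 x + 2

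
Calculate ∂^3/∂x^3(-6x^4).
- 144 x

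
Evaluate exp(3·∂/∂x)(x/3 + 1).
\frac{x}{3} + 2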